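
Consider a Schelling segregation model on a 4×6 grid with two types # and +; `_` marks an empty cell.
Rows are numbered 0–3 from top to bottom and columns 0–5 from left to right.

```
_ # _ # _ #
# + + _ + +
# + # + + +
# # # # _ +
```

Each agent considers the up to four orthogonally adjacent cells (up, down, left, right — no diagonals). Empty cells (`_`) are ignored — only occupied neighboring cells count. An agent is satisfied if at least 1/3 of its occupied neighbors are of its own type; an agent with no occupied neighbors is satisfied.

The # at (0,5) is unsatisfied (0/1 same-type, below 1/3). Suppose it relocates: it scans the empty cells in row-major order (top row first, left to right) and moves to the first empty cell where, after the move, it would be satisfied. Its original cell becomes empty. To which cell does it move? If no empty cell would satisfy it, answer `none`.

(0,0)

Vacating (0,5). Empty cells in order:
  (0,0): 2/2 same-type → satisfied — stop here.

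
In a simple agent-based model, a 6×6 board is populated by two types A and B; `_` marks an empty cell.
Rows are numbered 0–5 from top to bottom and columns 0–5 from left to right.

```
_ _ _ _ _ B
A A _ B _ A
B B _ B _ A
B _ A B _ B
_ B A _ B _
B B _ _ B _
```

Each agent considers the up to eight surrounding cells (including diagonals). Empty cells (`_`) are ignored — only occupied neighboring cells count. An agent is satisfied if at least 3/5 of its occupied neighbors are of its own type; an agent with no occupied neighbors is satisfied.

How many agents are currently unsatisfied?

(0,5)B 0/1 ✗
(1,0)A 1/3 ✗
(1,1)A 1/3 ✗
(1,3)B 1/1 ✓
(1,5)A 1/2 ✗
(2,0)B 2/4 ✗
(2,1)B 2/5 ✗
(2,3)B 2/3 ✓
(2,5)A 1/2 ✗
(3,0)B 3/3 ✓
(3,2)A 1/5 ✗
(3,3)B 2/4 ✗
(3,5)B 1/2 ✗
(4,1)B 3/5 ✓
(4,2)A 1/4 ✗
(4,4)B 3/3 ✓
(5,0)B 2/2 ✓
(5,1)B 2/3 ✓
(5,4)B 1/1 ✓
Unsatisfied: (0,5), (1,0), (1,1), (1,5), (2,0), (2,1), (2,5), (3,2), (3,3), (3,5), (4,2) — 11 in total.

11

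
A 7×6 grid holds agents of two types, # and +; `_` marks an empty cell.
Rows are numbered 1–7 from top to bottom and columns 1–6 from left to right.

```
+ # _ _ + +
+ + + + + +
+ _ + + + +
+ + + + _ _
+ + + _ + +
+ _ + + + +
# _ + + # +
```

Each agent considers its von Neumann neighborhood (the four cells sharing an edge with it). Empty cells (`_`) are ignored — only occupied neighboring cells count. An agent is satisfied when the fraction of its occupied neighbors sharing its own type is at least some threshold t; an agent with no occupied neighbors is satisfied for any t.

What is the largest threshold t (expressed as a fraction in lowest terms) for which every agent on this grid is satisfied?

Row 1: (1,1)+ 1/2 · (1,2)# 0/2 · (1,5)+ 2/2 · (1,6)+ 2/2
Row 2: (2,1)+ 3/3 · (2,2)+ 2/3 · (2,3)+ 3/3 · (2,4)+ 3/3 · (2,5)+ 4/4 · (2,6)+ 3/3
Row 3: (3,1)+ 2/2 · (3,3)+ 3/3 · (3,4)+ 4/4 · (3,5)+ 3/3 · (3,6)+ 2/2
Row 4: (4,1)+ 3/3 · (4,2)+ 3/3 · (4,3)+ 4/4 · (4,4)+ 2/2
Row 5: (5,1)+ 3/3 · (5,2)+ 3/3 · (5,3)+ 3/3 · (5,5)+ 2/2 · (5,6)+ 2/2
Row 6: (6,1)+ 1/2 · (6,3)+ 3/3 · (6,4)+ 3/3 · (6,5)+ 3/4 · (6,6)+ 3/3
Row 7: (7,1)# 0/1 · (7,3)+ 2/2 · (7,4)+ 2/3 · (7,5)# 0/3 · (7,6)+ 1/2
The smallest same-type fraction is 0/2 at (1,2), which reduces to 0/1. Any threshold above that leaves this agent unsatisfied.

0/1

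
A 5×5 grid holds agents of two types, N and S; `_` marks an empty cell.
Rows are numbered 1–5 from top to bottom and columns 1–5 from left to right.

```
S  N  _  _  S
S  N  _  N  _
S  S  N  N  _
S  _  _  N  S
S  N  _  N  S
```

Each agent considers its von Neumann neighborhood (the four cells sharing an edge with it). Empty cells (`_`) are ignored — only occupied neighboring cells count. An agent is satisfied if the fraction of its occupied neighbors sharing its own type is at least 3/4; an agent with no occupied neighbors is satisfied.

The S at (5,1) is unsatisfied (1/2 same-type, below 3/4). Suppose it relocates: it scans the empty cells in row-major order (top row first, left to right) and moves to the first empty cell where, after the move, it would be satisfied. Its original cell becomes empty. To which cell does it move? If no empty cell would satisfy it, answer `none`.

none

Vacating (5,1). Empty cells in order:
  (1,3): 0/1 same-type → still unsatisfied.
  (1,4): 1/2 same-type → still unsatisfied.
  (2,3): 0/3 same-type → still unsatisfied.
  (2,5): 1/2 same-type → still unsatisfied.
  (3,5): 1/2 same-type → still unsatisfied.
  (4,2): 2/3 same-type → still unsatisfied.
  (4,3): 0/2 same-type → still unsatisfied.
  (5,3): 0/2 same-type → still unsatisfied.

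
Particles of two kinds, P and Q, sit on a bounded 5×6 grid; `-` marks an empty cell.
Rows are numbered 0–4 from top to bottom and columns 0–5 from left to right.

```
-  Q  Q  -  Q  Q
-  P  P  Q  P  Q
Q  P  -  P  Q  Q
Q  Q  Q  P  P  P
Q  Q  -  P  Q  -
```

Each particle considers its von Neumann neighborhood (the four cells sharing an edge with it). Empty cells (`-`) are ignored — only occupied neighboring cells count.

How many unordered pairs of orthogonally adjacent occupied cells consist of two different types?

Scan each occupied cell's neighbors to the right and below so each pair is counted once.
From row 0: 3 unlike of 6 pairs (running 3/6).
From row 1: 5 unlike of 8 pairs (running 8/14).
From row 2: 5 unlike of 8 pairs (running 13/22).
From row 3: 2 unlike of 9 pairs (running 15/31).
From row 4: 1 unlike of 2 pairs (running 16/33).
Total adjacent occupied pairs: 33; unlike-type pairs: 16.

16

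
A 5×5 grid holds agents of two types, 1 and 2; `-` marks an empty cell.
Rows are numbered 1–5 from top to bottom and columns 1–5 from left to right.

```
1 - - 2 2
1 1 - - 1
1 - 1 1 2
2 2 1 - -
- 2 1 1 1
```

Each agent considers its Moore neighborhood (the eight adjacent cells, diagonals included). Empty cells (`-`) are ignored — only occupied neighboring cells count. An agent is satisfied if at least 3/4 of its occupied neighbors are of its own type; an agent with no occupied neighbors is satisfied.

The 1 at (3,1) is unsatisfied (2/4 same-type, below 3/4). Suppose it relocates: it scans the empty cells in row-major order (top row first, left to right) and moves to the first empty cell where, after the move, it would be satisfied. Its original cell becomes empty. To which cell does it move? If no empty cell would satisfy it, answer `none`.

Vacating (3,1). Empty cells in order:
  (1,2): 3/3 same-type → satisfied — stop here.

(1,2)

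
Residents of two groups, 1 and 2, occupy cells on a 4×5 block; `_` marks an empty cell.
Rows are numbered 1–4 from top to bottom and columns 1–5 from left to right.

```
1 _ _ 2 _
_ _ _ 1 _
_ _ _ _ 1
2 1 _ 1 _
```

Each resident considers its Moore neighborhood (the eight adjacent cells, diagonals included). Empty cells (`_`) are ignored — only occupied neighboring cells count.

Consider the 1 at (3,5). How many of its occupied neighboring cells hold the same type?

2

Occupied neighbors of (3,5): (2,4)=1, (4,4)=1.
Same type (1): 2 of 2.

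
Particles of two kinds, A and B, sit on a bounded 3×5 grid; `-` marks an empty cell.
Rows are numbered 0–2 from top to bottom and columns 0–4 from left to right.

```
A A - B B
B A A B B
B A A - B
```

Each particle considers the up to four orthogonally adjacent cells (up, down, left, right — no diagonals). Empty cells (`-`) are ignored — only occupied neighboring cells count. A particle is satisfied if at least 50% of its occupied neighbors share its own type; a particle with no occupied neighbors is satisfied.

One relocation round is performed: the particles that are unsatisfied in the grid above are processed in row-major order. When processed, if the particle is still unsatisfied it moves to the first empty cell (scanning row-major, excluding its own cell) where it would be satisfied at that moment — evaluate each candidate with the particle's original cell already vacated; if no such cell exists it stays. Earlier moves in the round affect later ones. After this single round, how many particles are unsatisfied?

1

Initially unsatisfied (in order): (1,0).
  (1,0) → (2,3).
Resulting grid:
A A - B B
- A A B B
B A A B B
Unsatisfied now: (2,0).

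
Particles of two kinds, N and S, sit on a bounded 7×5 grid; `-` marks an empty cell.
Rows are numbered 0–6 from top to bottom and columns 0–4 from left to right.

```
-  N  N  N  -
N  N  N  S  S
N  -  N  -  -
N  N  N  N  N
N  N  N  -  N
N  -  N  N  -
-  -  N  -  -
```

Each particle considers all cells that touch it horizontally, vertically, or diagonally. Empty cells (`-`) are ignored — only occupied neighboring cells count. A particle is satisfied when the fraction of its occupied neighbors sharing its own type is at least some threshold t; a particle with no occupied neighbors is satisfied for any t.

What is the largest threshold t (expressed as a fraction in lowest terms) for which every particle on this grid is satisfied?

(0,1)N 4/4
(0,2)N 4/5
(0,3)N 2/4
(1,0)N 3/3
(1,1)N 6/6
(1,2)N 5/6
(1,3)S 1/5
(1,4)S 1/2
(2,0)N 4/4
(2,2)N 5/6
(3,0)N 4/4
(3,1)N 7/7
(3,2)N 5/5
(3,3)N 5/5
(3,4)N 2/2
(4,0)N 4/4
(4,1)N 7/7
(4,2)N 6/6
(4,4)N 3/3
(5,0)N 2/2
(5,2)N 4/4
(5,3)N 4/4
(6,2)N 2/2
The smallest same-type fraction is 1/5 at (1,3), which reduces to 1/5. Any threshold above that leaves this particle unsatisfied.

1/5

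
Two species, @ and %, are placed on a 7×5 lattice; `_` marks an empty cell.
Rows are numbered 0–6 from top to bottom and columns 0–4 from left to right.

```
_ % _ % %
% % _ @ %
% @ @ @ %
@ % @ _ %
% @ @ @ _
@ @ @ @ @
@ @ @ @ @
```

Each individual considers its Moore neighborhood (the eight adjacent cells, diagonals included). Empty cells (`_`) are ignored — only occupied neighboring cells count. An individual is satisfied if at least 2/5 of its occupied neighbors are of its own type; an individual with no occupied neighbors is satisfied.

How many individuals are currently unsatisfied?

4

Row 0: (0,1)% 2/2 ✓ · (0,3)% 2/3 ✓ · (0,4)% 2/3 ✓
Row 1: (1,0)% 3/4 ✓ · (1,1)% 3/5 ✓ · (1,3)@ 2/6 ✗ · (1,4)% 3/5 ✓
Row 2: (2,0)% 3/5 ✓ · (2,1)@ 3/7 ✓ · (2,2)@ 4/6 ✓ · (2,3)@ 3/6 ✓ · (2,4)% 2/4 ✓
Row 3: (3,0)@ 2/5 ✓ · (3,1)% 2/8 ✗ · (3,2)@ 6/7 ✓ · (3,4)% 1/3 ✗
Row 4: (4,0)% 1/5 ✗ · (4,1)@ 6/8 ✓ · (4,2)@ 6/7 ✓ · (4,3)@ 5/6 ✓
Row 5: (5,0)@ 4/5 ✓ · (5,1)@ 7/8 ✓ · (5,2)@ 8/8 ✓ · (5,3)@ 7/7 ✓ · (5,4)@ 4/4 ✓
Row 6: (6,0)@ 3/3 ✓ · (6,1)@ 5/5 ✓ · (6,2)@ 5/5 ✓ · (6,3)@ 5/5 ✓ · (6,4)@ 3/3 ✓
Unsatisfied: (1,3), (3,1), (3,4), (4,0) — 4 in total.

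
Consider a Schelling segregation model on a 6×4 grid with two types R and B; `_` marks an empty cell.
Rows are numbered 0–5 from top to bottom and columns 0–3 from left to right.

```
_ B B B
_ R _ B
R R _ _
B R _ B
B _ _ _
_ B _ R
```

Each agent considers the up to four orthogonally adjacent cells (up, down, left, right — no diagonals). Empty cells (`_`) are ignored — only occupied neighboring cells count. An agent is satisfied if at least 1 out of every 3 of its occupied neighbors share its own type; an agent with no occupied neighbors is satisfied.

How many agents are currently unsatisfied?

Row 0: (0,1)B 1/2 ✓ · (0,2)B 2/2 ✓ · (0,3)B 2/2 ✓
Row 1: (1,1)R 1/2 ✓ · (1,3)B 1/1 ✓
Row 2: (2,0)R 1/2 ✓ · (2,1)R 3/3 ✓
Row 3: (3,0)B 1/3 ✓ · (3,1)R 1/2 ✓ · (3,3)B 0/0 ✓
Row 4: (4,0)B 1/1 ✓
Row 5: (5,1)B 0/0 ✓ · (5,3)R 0/0 ✓
Every one meets the threshold.

0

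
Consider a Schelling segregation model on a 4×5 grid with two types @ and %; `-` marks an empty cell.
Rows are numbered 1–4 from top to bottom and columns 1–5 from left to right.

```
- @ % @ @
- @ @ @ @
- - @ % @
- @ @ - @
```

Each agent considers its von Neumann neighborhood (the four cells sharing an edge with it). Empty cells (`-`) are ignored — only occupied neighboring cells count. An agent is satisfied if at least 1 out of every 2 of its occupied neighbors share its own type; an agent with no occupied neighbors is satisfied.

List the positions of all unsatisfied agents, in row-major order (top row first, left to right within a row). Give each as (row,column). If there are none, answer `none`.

(1,3), (3,4)

Row 1: (1,2)@ 1/2 ✓ · (1,3)% 0/3 ✗ · (1,4)@ 2/3 ✓ · (1,5)@ 2/2 ✓
Row 2: (2,2)@ 2/2 ✓ · (2,3)@ 3/4 ✓ · (2,4)@ 3/4 ✓ · (2,5)@ 3/3 ✓
Row 3: (3,3)@ 2/3 ✓ · (3,4)% 0/3 ✗ · (3,5)@ 2/3 ✓
Row 4: (4,2)@ 1/1 ✓ · (4,3)@ 2/2 ✓ · (4,5)@ 1/1 ✓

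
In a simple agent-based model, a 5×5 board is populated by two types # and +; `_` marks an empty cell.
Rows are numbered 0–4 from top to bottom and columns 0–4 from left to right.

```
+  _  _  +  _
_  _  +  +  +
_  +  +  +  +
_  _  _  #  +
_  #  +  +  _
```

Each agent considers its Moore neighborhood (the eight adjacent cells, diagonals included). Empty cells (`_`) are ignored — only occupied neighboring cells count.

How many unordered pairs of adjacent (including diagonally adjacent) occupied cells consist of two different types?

7

Scan each occupied cell's neighbors to the right and below (and the two forward diagonals) so each pair is counted once.
From row 0: 0 unlike of 3 pairs (running 0/3).
From row 1: 0 unlike of 10 pairs (running 0/13).
From row 2: 3 unlike of 8 pairs (running 3/21).
From row 3: 3 unlike of 4 pairs (running 6/25).
From row 4: 1 unlike of 2 pairs (running 7/27).
Total adjacent occupied pairs: 27; unlike-type pairs: 7.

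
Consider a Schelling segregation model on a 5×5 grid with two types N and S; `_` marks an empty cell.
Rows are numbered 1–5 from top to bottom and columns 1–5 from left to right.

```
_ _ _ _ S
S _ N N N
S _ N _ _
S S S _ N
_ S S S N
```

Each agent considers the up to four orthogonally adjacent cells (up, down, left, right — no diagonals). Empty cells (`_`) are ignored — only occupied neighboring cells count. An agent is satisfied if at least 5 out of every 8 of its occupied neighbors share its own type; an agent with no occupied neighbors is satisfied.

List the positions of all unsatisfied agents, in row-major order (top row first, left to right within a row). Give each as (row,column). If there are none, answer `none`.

(1,5), (2,5), (3,3), (5,4), (5,5)

(1,5)S 0/1 ✗
(2,1)S 1/1 ✓
(2,3)N 2/2 ✓
(2,4)N 2/2 ✓
(2,5)N 1/2 ✗
(3,1)S 2/2 ✓
(3,3)N 1/2 ✗
(4,1)S 2/2 ✓
(4,2)S 3/3 ✓
(4,3)S 2/3 ✓
(4,5)N 1/1 ✓
(5,2)S 2/2 ✓
(5,3)S 3/3 ✓
(5,4)S 1/2 ✗
(5,5)N 1/2 ✗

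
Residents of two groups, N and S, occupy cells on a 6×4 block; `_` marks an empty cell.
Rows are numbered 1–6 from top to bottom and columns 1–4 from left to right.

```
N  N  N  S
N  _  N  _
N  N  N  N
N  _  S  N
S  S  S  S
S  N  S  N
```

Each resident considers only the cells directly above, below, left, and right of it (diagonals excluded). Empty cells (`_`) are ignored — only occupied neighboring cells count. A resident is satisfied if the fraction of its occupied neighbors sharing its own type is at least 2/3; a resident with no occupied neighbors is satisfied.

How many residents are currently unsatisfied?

(1,1)N 2/2 satisfied
(1,2)N 2/2 satisfied
(1,3)N 2/3 satisfied
(1,4)S 0/1 not
(2,1)N 2/2 satisfied
(2,3)N 2/2 satisfied
(3,1)N 3/3 satisfied
(3,2)N 2/2 satisfied
(3,3)N 3/4 satisfied
(3,4)N 2/2 satisfied
(4,1)N 1/2 not
(4,3)S 1/3 not
(4,4)N 1/3 not
(5,1)S 2/3 satisfied
(5,2)S 2/3 satisfied
(5,3)S 4/4 satisfied
(5,4)S 1/3 not
(6,1)S 1/2 not
(6,2)N 0/3 not
(6,3)S 1/3 not
(6,4)N 0/2 not
Unsatisfied: (1,4), (4,1), (4,3), (4,4), (5,4), (6,1), (6,2), (6,3), (6,4) — 9 in total.

9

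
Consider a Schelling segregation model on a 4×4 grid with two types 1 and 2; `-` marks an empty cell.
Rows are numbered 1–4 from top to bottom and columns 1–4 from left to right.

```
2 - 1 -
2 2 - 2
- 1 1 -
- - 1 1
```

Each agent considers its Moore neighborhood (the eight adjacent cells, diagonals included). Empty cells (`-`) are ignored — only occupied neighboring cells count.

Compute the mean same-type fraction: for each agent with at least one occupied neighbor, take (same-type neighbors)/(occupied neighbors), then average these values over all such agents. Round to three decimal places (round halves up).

0.574

(1,1)2 2/2
(1,3)1 0/2
(2,1)2 2/3
(2,2)2 2/5
(2,4)2 0/2
(3,2)1 2/4
(3,3)1 3/5
(4,3)1 3/3
(4,4)1 2/2
Sum over 9 agents: 2/2 + 0/2 + 2/3 + 2/5 + 0/2 + 2/4 + 3/5 + 3/3 + 2/2 = 31/6; mean = 31/6 ÷ 9 = 31/54 = 0.574074… → 0.574.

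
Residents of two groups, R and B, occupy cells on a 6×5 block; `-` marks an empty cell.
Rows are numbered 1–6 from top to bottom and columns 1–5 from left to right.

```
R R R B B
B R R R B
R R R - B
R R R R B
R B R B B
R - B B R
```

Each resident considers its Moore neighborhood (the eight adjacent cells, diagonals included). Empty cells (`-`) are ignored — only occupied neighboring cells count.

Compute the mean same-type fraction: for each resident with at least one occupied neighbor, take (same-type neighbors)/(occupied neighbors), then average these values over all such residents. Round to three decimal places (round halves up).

Row 1: (1,1)R 2/3 · (1,2)R 4/5 · (1,3)R 4/5 · (1,4)B 2/5 · (1,5)B 2/3
Row 2: (2,1)B 0/5 · (2,2)R 7/8 · (2,3)R 6/7 · (2,4)R 3/7 · (2,5)B 3/4
Row 3: (3,1)R 4/5 · (3,2)R 7/8 · (3,3)R 7/7 · (3,5)B 2/4
Row 4: (4,1)R 4/5 · (4,2)R 7/8 · (4,3)R 5/7 · (4,4)R 3/7 · (4,5)B 3/4
Row 5: (5,1)R 3/4 · (5,2)B 1/7 · (5,3)R 3/7 · (5,4)B 4/8 · (5,5)B 3/5
Row 6: (6,1)R 1/2 · (6,3)B 3/4 · (6,4)B 3/5 · (6,5)R 0/3
Sum over 28 residents: 2/3 + 4/5 + 4/5 + 2/5 + 2/3 + 0/5 + 7/8 + 6/7 + 3/7 + 3/4 + 4/5 + 7/8 + 7/7 + 2/4 + 4/5 + 7/8 + 5/7 + 3/7 + 3/4 + 3/4 + 1/7 + 3/7 + 4/8 + 3/5 + 1/2 + 3/4 + 3/5 + 0/3 = 2071/120; mean = 2071/120 ÷ 28 = 2071/3360 = 0.616369… → 0.616.

0.616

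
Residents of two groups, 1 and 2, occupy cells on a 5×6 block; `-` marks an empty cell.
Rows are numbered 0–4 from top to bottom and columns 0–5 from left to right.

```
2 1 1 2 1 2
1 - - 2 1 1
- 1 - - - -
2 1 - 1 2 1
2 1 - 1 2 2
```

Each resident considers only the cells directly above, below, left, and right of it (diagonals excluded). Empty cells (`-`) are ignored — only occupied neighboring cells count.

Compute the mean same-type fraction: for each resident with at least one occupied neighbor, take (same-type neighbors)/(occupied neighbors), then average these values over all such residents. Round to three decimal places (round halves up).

0.429

(0,0)2 0/2
(0,1)1 1/2
(0,2)1 1/2
(0,3)2 1/3
(0,4)1 1/3
(0,5)2 0/2
(1,0)1 0/1
(1,3)2 1/2
(1,4)1 2/3
(1,5)1 1/2
(2,1)1 1/1
(3,0)2 1/2
(3,1)1 2/3
(3,3)1 1/2
(3,4)2 1/3
(3,5)1 0/2
(4,0)2 1/2
(4,1)1 1/2
(4,3)1 1/2
(4,4)2 2/3
(4,5)2 1/2
Sum over 21 residents: 0/2 + 1/2 + 1/2 + 1/3 + 1/3 + 0/2 + 0/1 + 1/2 + 2/3 + 1/2 + 1/1 + 1/2 + 2/3 + 1/2 + 1/3 + 0/2 + 1/2 + 1/2 + 1/2 + 2/3 + 1/2 = 9; mean = 9 ÷ 21 = 3/7 = 0.428571… → 0.429.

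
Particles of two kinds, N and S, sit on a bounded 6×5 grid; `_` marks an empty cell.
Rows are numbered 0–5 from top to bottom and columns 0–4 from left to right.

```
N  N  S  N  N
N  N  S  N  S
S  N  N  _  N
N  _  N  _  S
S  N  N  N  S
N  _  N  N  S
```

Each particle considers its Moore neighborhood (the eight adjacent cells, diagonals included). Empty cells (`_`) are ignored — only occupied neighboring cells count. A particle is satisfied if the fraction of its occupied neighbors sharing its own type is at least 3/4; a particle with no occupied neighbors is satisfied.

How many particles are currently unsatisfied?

19

(0,0)N 3/3 ok
(0,1)N 3/5 unhappy
(0,2)S 1/5 unhappy
(0,3)N 2/5 unhappy
(0,4)N 2/3 unhappy
(1,0)N 4/5 ok
(1,1)N 5/8 unhappy
(1,2)S 1/7 unhappy
(1,3)N 4/7 unhappy
(1,4)S 0/4 unhappy
(2,0)S 0/4 unhappy
(2,1)N 5/7 unhappy
(2,2)N 4/5 ok
(2,4)N 1/3 unhappy
(3,0)N 2/4 unhappy
(3,2)N 5/5 ok
(3,4)S 1/3 unhappy
(4,0)S 0/3 unhappy
(4,1)N 5/6 ok
(4,2)N 5/5 ok
(4,3)N 4/7 unhappy
(4,4)S 2/4 unhappy
(5,0)N 1/2 unhappy
(5,2)N 4/4 ok
(5,3)N 3/5 unhappy
(5,4)S 1/3 unhappy
Unsatisfied: (0,1), (0,2), (0,3), (0,4), (1,1), (1,2), (1,3), (1,4), (2,0), (2,1), (2,4), (3,0), (3,4), (4,0), (4,3), (4,4), (5,0), (5,3), (5,4) — 19 in total.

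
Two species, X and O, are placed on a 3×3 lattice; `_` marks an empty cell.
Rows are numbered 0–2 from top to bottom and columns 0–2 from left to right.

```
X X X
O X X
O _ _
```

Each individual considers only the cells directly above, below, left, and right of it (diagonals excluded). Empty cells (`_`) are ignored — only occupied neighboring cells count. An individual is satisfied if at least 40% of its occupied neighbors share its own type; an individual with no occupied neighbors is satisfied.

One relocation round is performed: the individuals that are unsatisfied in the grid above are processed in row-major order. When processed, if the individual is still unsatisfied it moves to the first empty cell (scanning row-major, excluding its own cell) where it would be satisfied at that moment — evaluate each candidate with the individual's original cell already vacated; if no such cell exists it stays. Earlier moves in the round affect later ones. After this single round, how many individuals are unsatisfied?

0

Initially unsatisfied (in order): (1,0).
  (1,0) → (2,1).
Resulting grid:
X X X
_ X X
O O _
All satisfied now.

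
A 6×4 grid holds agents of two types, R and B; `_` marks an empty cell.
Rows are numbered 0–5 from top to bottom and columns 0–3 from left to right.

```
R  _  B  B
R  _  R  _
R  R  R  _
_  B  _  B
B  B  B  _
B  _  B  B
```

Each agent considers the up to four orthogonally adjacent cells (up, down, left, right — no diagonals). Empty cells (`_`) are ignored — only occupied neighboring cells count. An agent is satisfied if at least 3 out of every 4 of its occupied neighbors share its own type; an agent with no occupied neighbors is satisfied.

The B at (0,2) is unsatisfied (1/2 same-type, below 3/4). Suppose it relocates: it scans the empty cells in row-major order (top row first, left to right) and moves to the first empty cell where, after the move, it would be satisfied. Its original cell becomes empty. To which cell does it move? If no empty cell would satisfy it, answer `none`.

Vacating (0,2). Empty cells in order:
  (0,1): 0/1 same-type → still unsatisfied.
  (1,1): 0/3 same-type → still unsatisfied.
  (1,3): 1/2 same-type → still unsatisfied.
  (2,3): 1/2 same-type → still unsatisfied.
  (3,0): 2/3 same-type → still unsatisfied.
  (3,2): 3/4 same-type → satisfied — stop here.

(3,2)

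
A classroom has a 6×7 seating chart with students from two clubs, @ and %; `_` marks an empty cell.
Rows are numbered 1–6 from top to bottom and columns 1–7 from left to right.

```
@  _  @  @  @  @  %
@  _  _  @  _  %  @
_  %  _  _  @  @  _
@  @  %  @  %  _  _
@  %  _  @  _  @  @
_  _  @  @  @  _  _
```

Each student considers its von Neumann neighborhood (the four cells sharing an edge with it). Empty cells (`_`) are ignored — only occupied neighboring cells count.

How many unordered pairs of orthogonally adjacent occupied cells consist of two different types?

Scan each occupied cell's neighbors to the right and below so each pair is counted once.
Row 1: @(1,1)–@(2,1)= @(1,3)–@(1,4)= @(1,4)–@(1,5)= @(1,4)–@(2,4)= @(1,5)–@(1,6)= @(1,6)–%(1,7)≠ @(1,6)–%(2,6)≠ %(1,7)–@(2,7)≠  → 3/8 unlike.
Row 2: %(2,6)–@(2,7)≠ %(2,6)–@(3,6)≠  → 2/2 unlike.
Row 3: %(3,2)–@(4,2)≠ @(3,5)–@(3,6)= @(3,5)–%(4,5)≠  → 2/3 unlike.
Row 4: @(4,1)–@(4,2)= @(4,1)–@(5,1)= @(4,2)–%(4,3)≠ @(4,2)–%(5,2)≠ %(4,3)–@(4,4)≠ @(4,4)–%(4,5)≠ @(4,4)–@(5,4)=  → 4/7 unlike.
Row 5: @(5,1)–%(5,2)≠ @(5,4)–@(6,4)= @(5,6)–@(5,7)=  → 1/3 unlike.
Row 6: @(6,3)–@(6,4)= @(6,4)–@(6,5)=  → 0/2 unlike.
Total adjacent occupied pairs: 25; unlike-type pairs: 12.

12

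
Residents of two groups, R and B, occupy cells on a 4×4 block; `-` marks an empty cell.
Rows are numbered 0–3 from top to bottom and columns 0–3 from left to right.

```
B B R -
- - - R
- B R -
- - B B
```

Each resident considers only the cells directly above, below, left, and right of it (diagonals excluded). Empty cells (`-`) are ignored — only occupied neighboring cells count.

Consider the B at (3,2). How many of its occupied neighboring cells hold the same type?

1

Occupied neighbors of (3,2): (2,2)=R, (3,3)=B.
Same type (B): 1 of 2.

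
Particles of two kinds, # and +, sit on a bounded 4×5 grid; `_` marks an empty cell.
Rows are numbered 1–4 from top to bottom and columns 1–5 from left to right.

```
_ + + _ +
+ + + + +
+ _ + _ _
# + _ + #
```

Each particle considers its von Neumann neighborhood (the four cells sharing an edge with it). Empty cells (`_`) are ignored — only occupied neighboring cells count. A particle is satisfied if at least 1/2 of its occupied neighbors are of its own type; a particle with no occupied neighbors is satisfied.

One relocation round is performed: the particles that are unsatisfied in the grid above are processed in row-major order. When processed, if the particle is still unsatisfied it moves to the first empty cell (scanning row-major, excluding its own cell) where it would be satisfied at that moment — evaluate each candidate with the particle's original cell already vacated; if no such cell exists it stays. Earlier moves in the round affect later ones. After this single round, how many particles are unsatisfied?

Initially unsatisfied (in order): (4,1), (4,2), (4,4), (4,5).
  (4,1) → (3,5).
  (4,2): now satisfied by earlier moves; stays.
  (4,4) → (1,1).
  (4,5): now satisfied by earlier moves; stays.
Resulting grid:
+ + + _ +
+ + + + +
+ _ + _ #
_ + _ _ #
All satisfied now.

0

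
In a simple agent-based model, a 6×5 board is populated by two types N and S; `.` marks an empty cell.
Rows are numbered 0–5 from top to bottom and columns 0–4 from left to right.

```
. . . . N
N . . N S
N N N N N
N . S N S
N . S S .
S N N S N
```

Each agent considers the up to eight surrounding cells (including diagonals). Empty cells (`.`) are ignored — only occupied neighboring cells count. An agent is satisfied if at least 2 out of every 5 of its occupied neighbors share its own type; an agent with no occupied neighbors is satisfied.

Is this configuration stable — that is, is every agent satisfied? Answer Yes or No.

No

Row 0: (0,4)N 1/2 ✓
Row 1: (1,0)N 2/2 ✓ · (1,3)N 4/5 ✓ · (1,4)S 0/4 ✗
Row 2: (2,0)N 3/3 ✓ · (2,1)N 4/5 ✓ · (2,2)N 4/5 ✓ · (2,3)N 4/7 ✓ · (2,4)N 3/5 ✓
Row 3: (3,0)N 3/3 ✓ · (3,2)S 2/6 ✗ · (3,3)N 3/7 ✓ · (3,4)S 1/4 ✗
Row 4: (4,0)N 2/3 ✓ · (4,2)S 3/6 ✓ · (4,3)S 4/7 ✓
Row 5: (5,0)S 0/2 ✗ · (5,1)N 2/4 ✓ · (5,2)N 1/4 ✗ · (5,3)S 2/4 ✓ · (5,4)N 0/2 ✗
For instance (1,4) has only 0/4 same-type neighbors, below 2/5.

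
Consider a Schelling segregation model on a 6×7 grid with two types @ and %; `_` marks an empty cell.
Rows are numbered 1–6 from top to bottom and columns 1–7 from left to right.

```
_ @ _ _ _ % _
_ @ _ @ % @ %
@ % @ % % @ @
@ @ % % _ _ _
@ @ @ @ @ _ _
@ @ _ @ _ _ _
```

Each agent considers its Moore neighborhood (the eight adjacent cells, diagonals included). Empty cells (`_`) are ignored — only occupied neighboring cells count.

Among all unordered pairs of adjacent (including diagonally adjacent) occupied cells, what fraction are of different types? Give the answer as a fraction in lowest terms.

2/5

Scan each occupied cell's neighbors to the right and below (and the two forward diagonals) so each pair is counted once.
From row 1: 1 unlike of 4 pairs (running 1/4).
From row 2: 10 unlike of 17 pairs (running 11/21).
From row 3: 8 unlike of 17 pairs (running 19/38).
From row 4: 7 unlike of 14 pairs (running 26/52).
From row 5: 0 unlike of 12 pairs (running 26/64).
From row 6: 0 unlike of 1 pairs (running 26/65).
Total adjacent occupied pairs: 65; unlike-type pairs: 26.
26/65 reduces to 2/5.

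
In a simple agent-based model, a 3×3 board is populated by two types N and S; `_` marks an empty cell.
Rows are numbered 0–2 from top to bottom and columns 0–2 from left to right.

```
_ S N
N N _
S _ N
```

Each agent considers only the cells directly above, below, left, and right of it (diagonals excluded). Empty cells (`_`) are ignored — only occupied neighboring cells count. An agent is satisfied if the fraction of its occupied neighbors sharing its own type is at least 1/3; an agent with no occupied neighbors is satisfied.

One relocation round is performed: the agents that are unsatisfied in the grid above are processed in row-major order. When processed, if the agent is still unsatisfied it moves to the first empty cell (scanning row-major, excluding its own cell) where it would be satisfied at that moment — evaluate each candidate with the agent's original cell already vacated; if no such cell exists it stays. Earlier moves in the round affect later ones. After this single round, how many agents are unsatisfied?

1

Initially unsatisfied (in order): (0,1), (0,2), (2,0).
  (0,1) → (2,1).
  (0,2): now satisfied by earlier moves; stays.
  (2,0): now satisfied by earlier moves; stays.
Resulting grid:
_ _ N
N N _
S S N
Unsatisfied now: (2,2).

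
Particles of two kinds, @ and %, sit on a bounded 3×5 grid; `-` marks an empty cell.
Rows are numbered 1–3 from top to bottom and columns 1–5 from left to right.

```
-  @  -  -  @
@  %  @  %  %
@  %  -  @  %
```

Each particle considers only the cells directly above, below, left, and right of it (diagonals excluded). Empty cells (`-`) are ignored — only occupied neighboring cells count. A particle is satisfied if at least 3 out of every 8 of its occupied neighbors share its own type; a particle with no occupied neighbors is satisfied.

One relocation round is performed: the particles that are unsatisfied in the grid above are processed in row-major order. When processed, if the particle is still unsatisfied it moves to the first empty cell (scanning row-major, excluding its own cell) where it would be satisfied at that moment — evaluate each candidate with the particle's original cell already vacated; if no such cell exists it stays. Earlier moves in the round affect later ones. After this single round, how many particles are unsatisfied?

Initially unsatisfied (in order): (1,2), (1,5), (2,2), (2,3), (2,4), (3,4).
  (1,2) → (1,1).
  (1,5) → (1,2).
  (2,2) → (1,4).
  (2,3) → (1,3).
  (2,4): now satisfied by earlier moves; stays.
  (3,4) → (2,2).
Resulting grid:
@ @ @ % -
@ @ - % %
@ % - - %
Unsatisfied now: (3,2).

1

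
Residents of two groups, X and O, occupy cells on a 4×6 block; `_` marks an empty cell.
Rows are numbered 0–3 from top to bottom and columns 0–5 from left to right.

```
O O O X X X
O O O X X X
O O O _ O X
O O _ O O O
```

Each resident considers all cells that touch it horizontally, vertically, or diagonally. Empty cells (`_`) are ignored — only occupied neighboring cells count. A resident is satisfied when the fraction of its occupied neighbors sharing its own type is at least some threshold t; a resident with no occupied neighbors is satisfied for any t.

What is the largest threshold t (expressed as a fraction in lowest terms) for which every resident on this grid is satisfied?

Row 0: (0,0)O 3/3 · (0,1)O 5/5 · (0,2)O 3/5 · (0,3)X 3/5 · (0,4)X 5/5 · (0,5)X 3/3
Row 1: (1,0)O 5/5 · (1,1)O 8/8 · (1,2)O 5/7 · (1,3)X 3/7 · (1,4)X 6/7 · (1,5)X 4/5
Row 2: (2,0)O 5/5 · (2,1)O 7/7 · (2,2)O 5/6 · (2,4)O 3/7 · (2,5)X 2/5
Row 3: (3,0)O 3/3 · (3,1)O 4/4 · (3,3)O 3/3 · (3,4)O 3/4 · (3,5)O 2/3
The smallest same-type fraction is 2/5 at (2,5), which reduces to 2/5. Any threshold above that leaves this resident unsatisfied.

2/5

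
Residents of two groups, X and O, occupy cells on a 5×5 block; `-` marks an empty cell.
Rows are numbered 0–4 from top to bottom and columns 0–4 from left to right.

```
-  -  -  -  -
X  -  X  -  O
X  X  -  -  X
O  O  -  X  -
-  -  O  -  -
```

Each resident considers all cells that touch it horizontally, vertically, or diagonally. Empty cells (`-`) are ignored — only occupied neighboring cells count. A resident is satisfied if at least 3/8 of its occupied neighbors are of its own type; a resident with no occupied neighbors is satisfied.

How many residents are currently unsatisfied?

2

(1,0)X 2/2 ok
(1,2)X 1/1 ok
(1,4)O 0/1 unhappy
(2,0)X 2/4 ok
(2,1)X 3/5 ok
(2,4)X 1/2 ok
(3,0)O 1/3 unhappy
(3,1)O 2/4 ok
(3,3)X 1/2 ok
(4,2)O 1/2 ok
Unsatisfied: (1,4), (3,0) — 2 in total.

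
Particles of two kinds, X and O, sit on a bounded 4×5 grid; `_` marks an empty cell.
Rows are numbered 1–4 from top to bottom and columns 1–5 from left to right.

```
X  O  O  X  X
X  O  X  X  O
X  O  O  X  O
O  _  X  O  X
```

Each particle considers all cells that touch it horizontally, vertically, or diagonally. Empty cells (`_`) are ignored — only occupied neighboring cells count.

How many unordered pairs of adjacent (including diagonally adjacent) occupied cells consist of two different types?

29

Scan each occupied cell's neighbors to the right and below (and the two forward diagonals) so each pair is counted once.
From row 1: 9 unlike of 17 pairs (running 9/17).
From row 2: 10 unlike of 17 pairs (running 19/34).
From row 3: 8 unlike of 14 pairs (running 27/48).
From row 4: 2 unlike of 2 pairs (running 29/50).
Total adjacent occupied pairs: 50; unlike-type pairs: 29.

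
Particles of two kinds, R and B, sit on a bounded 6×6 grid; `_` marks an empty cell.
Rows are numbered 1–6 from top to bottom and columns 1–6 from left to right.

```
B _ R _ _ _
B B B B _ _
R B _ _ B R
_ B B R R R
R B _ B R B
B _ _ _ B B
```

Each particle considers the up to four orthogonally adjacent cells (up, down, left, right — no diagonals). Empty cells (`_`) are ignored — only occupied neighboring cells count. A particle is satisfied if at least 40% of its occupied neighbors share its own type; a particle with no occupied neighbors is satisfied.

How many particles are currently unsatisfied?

Row 1: (1,1)B 1/1 ✓ · (1,3)R 0/1 ✗
Row 2: (2,1)B 2/3 ✓ · (2,2)B 3/3 ✓ · (2,3)B 2/3 ✓ · (2,4)B 1/1 ✓
Row 3: (3,1)R 0/2 ✗ · (3,2)B 2/3 ✓ · (3,5)B 0/2 ✗ · (3,6)R 1/2 ✓
Row 4: (4,2)B 3/3 ✓ · (4,3)B 1/2 ✓ · (4,4)R 1/3 ✗ · (4,5)R 3/4 ✓ · (4,6)R 2/3 ✓
Row 5: (5,1)R 0/2 ✗ · (5,2)B 1/2 ✓ · (5,4)B 0/2 ✗ · (5,5)R 1/4 ✗ · (5,6)B 1/3 ✗
Row 6: (6,1)B 0/1 ✗ · (6,5)B 1/2 ✓ · (6,6)B 2/2 ✓
Unsatisfied: (1,3), (3,1), (3,5), (4,4), (5,1), (5,4), (5,5), (5,6), (6,1) — 9 in total.

9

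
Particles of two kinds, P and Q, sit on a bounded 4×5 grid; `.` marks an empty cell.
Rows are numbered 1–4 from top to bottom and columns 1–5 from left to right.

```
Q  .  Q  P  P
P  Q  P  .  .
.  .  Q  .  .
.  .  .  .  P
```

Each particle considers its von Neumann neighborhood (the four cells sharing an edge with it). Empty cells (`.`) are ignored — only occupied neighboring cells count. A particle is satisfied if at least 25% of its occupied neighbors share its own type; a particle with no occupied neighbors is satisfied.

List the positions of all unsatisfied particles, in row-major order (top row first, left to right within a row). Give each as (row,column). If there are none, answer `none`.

(1,1), (1,3), (2,1), (2,2), (2,3), (3,3)

(1,1)Q 0/1 ✗
(1,3)Q 0/2 ✗
(1,4)P 1/2 ✓
(1,5)P 1/1 ✓
(2,1)P 0/2 ✗
(2,2)Q 0/2 ✗
(2,3)P 0/3 ✗
(3,3)Q 0/1 ✗
(4,5)P 0/0 ✓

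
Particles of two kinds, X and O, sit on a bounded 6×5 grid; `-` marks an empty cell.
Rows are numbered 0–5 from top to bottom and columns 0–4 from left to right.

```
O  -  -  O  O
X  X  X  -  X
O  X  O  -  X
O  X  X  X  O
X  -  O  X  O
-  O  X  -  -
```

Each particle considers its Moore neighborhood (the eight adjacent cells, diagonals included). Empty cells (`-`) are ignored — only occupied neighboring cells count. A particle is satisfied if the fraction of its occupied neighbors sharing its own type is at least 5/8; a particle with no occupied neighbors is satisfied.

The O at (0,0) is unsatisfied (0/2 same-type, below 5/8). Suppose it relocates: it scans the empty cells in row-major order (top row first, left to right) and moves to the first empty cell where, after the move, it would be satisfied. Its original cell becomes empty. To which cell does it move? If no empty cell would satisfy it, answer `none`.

Vacating (0,0). Empty cells in order:
  (0,1): 0/3 same-type → still unsatisfied.
  (0,2): 1/3 same-type → still unsatisfied.
  (1,3): 3/6 same-type → still unsatisfied.
  (2,3): 2/7 same-type → still unsatisfied.
  (4,1): 3/7 same-type → still unsatisfied.
  (5,0): 1/2 same-type → still unsatisfied.
  (5,3): 2/4 same-type → still unsatisfied.
  (5,4): 1/2 same-type → still unsatisfied.

none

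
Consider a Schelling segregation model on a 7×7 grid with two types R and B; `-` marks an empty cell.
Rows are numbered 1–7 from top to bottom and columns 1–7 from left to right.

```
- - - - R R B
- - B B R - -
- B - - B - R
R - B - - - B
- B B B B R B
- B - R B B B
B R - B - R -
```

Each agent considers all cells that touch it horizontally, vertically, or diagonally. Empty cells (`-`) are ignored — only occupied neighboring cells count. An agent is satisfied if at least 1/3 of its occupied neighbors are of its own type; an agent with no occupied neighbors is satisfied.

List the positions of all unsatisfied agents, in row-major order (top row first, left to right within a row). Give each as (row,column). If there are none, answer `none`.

(1,5)R 2/3 satisfied
(1,6)R 2/3 satisfied
(1,7)B 0/1 not
(2,3)B 2/2 satisfied
(2,4)B 2/4 satisfied
(2,5)R 2/4 satisfied
(3,2)B 2/3 satisfied
(3,5)B 1/2 satisfied
(3,7)R 0/1 not
(4,1)R 0/2 not
(4,3)B 4/4 satisfied
(4,7)B 1/3 satisfied
(5,2)B 3/4 satisfied
(5,3)B 4/5 satisfied
(5,4)B 4/5 satisfied
(5,5)B 3/5 satisfied
(5,6)R 0/6 not
(5,7)B 3/4 satisfied
(6,2)B 3/4 satisfied
(6,4)R 0/5 not
(6,5)B 4/7 satisfied
(6,6)B 4/6 satisfied
(6,7)B 2/4 satisfied
(7,1)B 1/2 satisfied
(7,2)R 0/2 not
(7,4)B 1/2 satisfied
(7,6)R 0/3 not

(1,7), (3,7), (4,1), (5,6), (6,4), (7,2), (7,6)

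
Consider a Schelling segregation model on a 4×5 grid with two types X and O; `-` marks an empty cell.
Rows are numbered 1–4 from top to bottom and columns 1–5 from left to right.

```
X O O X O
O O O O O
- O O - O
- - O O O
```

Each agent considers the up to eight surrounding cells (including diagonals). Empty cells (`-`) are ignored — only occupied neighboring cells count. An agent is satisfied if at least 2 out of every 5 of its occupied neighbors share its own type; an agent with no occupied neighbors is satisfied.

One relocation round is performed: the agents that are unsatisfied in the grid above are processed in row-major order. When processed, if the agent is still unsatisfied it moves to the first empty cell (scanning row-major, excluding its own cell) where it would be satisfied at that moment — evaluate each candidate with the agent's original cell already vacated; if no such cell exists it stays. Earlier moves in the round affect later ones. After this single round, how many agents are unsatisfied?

Initially unsatisfied (in order): (1,1), (1,4).
  (1,1): no empty cell satisfies it; stays.
  (1,4): no empty cell satisfies it; stays.
Resulting grid:
X O O X O
O O O O O
- O O - O
- - O O O
Unsatisfied now: (1,1), (1,4).

2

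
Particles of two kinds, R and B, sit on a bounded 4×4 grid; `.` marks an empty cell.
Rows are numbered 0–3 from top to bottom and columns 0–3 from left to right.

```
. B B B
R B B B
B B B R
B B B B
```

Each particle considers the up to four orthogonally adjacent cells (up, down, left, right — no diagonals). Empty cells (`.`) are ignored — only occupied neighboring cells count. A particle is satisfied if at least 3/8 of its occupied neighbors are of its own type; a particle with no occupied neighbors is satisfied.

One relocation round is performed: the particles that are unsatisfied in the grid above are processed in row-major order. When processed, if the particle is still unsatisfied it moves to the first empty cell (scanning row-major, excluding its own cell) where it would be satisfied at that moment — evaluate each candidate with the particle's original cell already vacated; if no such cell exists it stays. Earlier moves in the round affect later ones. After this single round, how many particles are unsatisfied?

Initially unsatisfied (in order): (1,0), (2,3).
  (1,0): no empty cell satisfies it; stays.
  (2,3) → (0,0).
Resulting grid:
R B B B
R B B B
B B B .
B B B B
Unsatisfied now: (1,0).

1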